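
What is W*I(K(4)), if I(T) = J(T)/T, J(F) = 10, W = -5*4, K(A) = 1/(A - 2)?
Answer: -400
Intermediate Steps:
K(A) = 1/(-2 + A)
W = -20
I(T) = 10/T
W*I(K(4)) = -200/(1/(-2 + 4)) = -200/(1/2) = -200/½ = -200*2 = -20*20 = -400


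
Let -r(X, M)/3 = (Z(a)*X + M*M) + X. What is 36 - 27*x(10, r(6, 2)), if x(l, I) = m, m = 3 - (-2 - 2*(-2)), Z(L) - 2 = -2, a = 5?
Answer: 9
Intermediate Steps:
Z(L) = 0 (Z(L) = 2 - 2 = 0)
r(X, M) = -3*X - 3*M**2 (r(X, M) = -3*((0*X + M*M) + X) = -3*((0 + M**2) + X) = -3*(M**2 + X) = -3*(X + M**2) = -3*X - 3*M**2)
m = 1 (m = 3 - (-2 + 4) = 3 - 1*2 = 3 - 2 = 1)
x(l, I) = 1
36 - 27*x(10, r(6, 2)) = 36 - 27*1 = 36 - 27 = 9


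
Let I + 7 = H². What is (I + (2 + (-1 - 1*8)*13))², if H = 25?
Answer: 253009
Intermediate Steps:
I = 618 (I = -7 + 25² = -7 + 625 = 618)
(I + (2 + (-1 - 1*8)*13))² = (618 + (2 + (-1 - 1*8)*13))² = (618 + (2 + (-1 - 8)*13))² = (618 + (2 - 9*13))² = (618 + (2 - 117))² = (618 - 115)² = 503² = 253009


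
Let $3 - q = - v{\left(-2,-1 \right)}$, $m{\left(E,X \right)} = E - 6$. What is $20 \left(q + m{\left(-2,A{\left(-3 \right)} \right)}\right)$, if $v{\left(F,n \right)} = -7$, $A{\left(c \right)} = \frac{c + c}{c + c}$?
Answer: $-240$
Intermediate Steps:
$A{\left(c \right)} = 1$ ($A{\left(c \right)} = \frac{2 c}{2 c} = 2 c \frac{1}{2 c} = 1$)
$m{\left(E,X \right)} = -6 + E$
$q = -4$ ($q = 3 - \left(-1\right) \left(-7\right) = 3 - 7 = -4$)
$20 \left(q + m{\left(-2,A{\left(-3 \right)} \right)}\right) = 20 \left(-4 - 8\right) = 20 \left(-12\right) = -240$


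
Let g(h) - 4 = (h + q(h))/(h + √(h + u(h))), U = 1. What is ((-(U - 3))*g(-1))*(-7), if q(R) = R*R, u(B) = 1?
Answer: -56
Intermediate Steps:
q(R) = R²
g(h) = 4 + (h + h²)/(h + √(1 + h)) (g(h) = 4 + (h + h²)/(h + √(h + 1)) = 4 + (h + h²)/(h + √(1 + h)))
((-(U - 3))*g(-1))*(-7) = ((-(1 - 3))*(((-1)² + 4*√(1 - 1) + 5*(-1))/(-1 + √(1 - 1))))*(-7) = ((-1*(-2))*((1 + 4*√0 - 5)/(-1 + √0)))*(-7) = (2*((1 + 4*0 - 5)/(-1 + 0)))*(-7) = (2*((1 + 0 - 5)/(-1)))*(-7) = (2*(-1*(-4)))*(-7) = (2*4)*(-7) = 8*(-7) = -56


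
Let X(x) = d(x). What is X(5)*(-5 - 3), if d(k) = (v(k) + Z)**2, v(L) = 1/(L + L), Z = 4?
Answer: -3362/25 ≈ -134.48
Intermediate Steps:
v(L) = 1/(2*L)
d(k) = (4 + 1/(2*k))**2 (d(k) = (1/(2*k) + 4)**2 = (4 + 1/(2*k))**2)
X(x) = (1 + 8*x)**2/(4*x**2)
X(5)*(-5 - 3) = ((1/4)*(1 + 8*5)**2/5**2)*(-5 - 3) = ((1/4)*(1/25)*(1 + 40)**2)*(-8) = ((1/4)*(1/25)*41**2)*(-8) = ((1/4)*(1/25)*1681)*(-8) = (1681/100)*(-8) = -3362/25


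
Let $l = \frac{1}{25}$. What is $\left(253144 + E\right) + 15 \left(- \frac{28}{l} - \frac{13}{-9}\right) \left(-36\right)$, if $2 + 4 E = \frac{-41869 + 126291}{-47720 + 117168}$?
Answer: $\frac{87555010907}{138896} \approx 6.3036 \cdot 10^{5}$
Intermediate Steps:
$l = \frac{1}{25} \approx 0.04$
$E = - \frac{27237}{138896}$ ($E = - \frac{1}{2} + \frac{\left(-41869 + 126291\right) \frac{1}{-47720 + 117168}}{4} = - \frac{1}{2} + \frac{84422 \cdot \frac{1}{69448}}{4} = - \frac{1}{2} + \frac{1}{4} \cdot \frac{42211}{34724} = - \frac{1}{2} + \frac{42211}{138896} = - \frac{27237}{138896} \approx -0.1961$)
$\left(253144 + E\right) + 15 \left(- \frac{28}{l} - \frac{13}{-9}\right) \left(-36\right) = \left(253144 - \frac{27237}{138896}\right) + 15 \left(- 28 \frac{1}{\frac{1}{25}} - \frac{13}{-9}\right) \left(-36\right) = \frac{35160661787}{138896} + 15 \left(\left(-28\right) 25 - - \frac{13}{9}\right) \left(-36\right) = \frac{35160661787}{138896} + 15 \left(-700 + \frac{13}{9}\right) \left(-36\right) = \frac{35160661787}{138896} + 15 \left(- \frac{6287}{9}\right) \left(-36\right) = \frac{35160661787}{138896} - -377220 = \frac{35160661787}{138896} + 377220 = \frac{87555010907}{138896}$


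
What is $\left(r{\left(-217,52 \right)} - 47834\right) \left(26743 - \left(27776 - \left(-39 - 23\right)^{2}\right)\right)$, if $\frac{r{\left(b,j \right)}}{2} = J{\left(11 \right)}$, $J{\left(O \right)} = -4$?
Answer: $-134483862$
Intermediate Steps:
$r{\left(b,j \right)} = -8$ ($r{\left(b,j \right)} = 2 \left(-4\right) = -8$)
$\left(r{\left(-217,52 \right)} - 47834\right) \left(26743 - \left(27776 - \left(-39 - 23\right)^{2}\right)\right) = \left(-8 - 47834\right) \left(26743 - \left(27776 - \left(-39 - 23\right)^{2}\right)\right) = - 47842 \left(26743 - \left(27776 - 3844\right)\right) = - 47842 \left(26743 + \left(\left(3844 - 11303\right) - 16473\right)\right) = - 47842 \left(26743 - 23932\right) = \left(-47842\right) 2811 = -134483862$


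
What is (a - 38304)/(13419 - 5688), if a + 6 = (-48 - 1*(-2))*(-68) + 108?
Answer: -35074/7731 ≈ -4.5368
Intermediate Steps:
a = 3230 (a = -6 + ((-48 - 1*(-2))*(-68) + 108) = -6 + ((-48 + 2)*(-68) + 108) = -6 + (-46*(-68) + 108) = -6 + (3128 + 108) = -6 + 3236 = 3230)
(a - 38304)/(13419 - 5688) = (3230 - 38304)/(13419 - 5688) = -35074/7731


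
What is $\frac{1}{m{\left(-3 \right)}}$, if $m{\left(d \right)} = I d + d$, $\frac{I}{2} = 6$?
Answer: $- \frac{1}{39} \approx -0.025641$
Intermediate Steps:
$I = 12$ ($I = 2 \cdot 6 = 12$)
$m{\left(d \right)} = 13 d$ ($m{\left(d \right)} = 12 d + d = 13 d$)
$\frac{1}{m{\left(-3 \right)}} = \frac{1}{13 \left(-3\right)} = \frac{1}{-39} = - \frac{1}{39}$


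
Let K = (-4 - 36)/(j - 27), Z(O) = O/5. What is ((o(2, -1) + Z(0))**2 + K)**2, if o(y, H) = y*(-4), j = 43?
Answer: 15129/4 ≈ 3782.3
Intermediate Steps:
o(y, H) = -4*y
Z(O) = O/5 (Z(O) = O*(1/5) = O/5)
K = -5/2 (K = (-4 - 36)/(43 - 27) = -40/16 = -40*1/16 = -5/2 ≈ -2.5000)
((o(2, -1) + Z(0))**2 + K)**2 = ((-4*2 + (1/5)*0)**2 - 5/2)**2 = ((-8 + 0)**2 - 5/2)**2 = ((-8)**2 - 5/2)**2 = (64 - 5/2)**2 = (123/2)**2 = 15129/4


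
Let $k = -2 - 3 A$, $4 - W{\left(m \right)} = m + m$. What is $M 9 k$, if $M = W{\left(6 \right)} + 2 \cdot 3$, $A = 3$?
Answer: $198$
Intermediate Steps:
$W{\left(m \right)} = 4 - 2 m$ ($W{\left(m \right)} = 4 - \left(m + m\right) = 4 - 2 m$)
$k = -11$ ($k = -2 - 9 = -11$)
$M = -2$ ($M = \left(4 - 12\right) + 2 \cdot 3 = \left(4 - 12\right) + 6 = -8 + 6 = -2$)
$M 9 k = \left(-2\right) 9 \left(-11\right) = \left(-18\right) \left(-11\right) = 198$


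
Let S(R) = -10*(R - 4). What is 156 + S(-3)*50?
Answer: 3656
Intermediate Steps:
S(R) = 40 - 10*R (S(R) = -10*(-4 + R) = 40 - 10*R)
156 + S(-3)*50 = 156 + (40 - 10*(-3))*50 = 156 + (40 + 30)*50 = 156 + 70*50 = 156 + 3500 = 3656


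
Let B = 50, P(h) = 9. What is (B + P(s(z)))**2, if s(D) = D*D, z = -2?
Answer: 3481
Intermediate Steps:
s(D) = D**2
(B + P(s(z)))**2 = (50 + 9)**2 = 59**2 = 3481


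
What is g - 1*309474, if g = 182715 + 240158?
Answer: 113399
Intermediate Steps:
g = 422873
g - 1*309474 = 422873 - 1*309474 = 422873 - 309474 = 113399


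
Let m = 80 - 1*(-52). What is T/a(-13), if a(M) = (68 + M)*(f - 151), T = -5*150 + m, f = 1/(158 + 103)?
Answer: 80649/1083775 ≈ 0.074415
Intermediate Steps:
m = 132 (m = 80 + 52 = 132)
f = 1/261 ≈ 0.0038314
T = -618 (T = -5*150 + 132 = -750 + 132 = -618)
a(M) = -2679880/261 - 39410*M/261 (a(M) = (68 + M)*(1/261 - 151) = (68 + M)*(-39410/261) = -2679880/261 - 39410*M/261)
T/a(-13) = -618/(-2679880/261 - 39410/261*(-13)) = -618/(-2679880/261 + 512330/261) = -618/(-2167550/261) = -618*(-261/2167550) = 80649/1083775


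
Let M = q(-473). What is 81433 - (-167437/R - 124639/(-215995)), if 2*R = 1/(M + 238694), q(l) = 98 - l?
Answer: 17306320534618146/215995 ≈ 8.0124e+10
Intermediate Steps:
M = 571 (M = 98 - 1*(-473) = 98 + 473 = 571)
R = 1/478530 (R = 1/(2*(571 + 238694)) = (½)/239265 = (½)*(1/239265) = 1/478530 ≈ 2.0897e-6)
81433 - (-167437/R - 124639/(-215995)) = 81433 - (-167437/1/478530 - 124639/(-215995)) = 81433 - (-167437*478530 - 124639*(-1/215995)) = 81433 - (-80123627610 + 124639/215995) = 81433 - 1*(-17306302945497311/215995) = 81433 + 17306302945497311/215995 = 17306320534618146/215995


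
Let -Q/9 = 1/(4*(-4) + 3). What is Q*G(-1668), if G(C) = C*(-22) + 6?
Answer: 330318/13 ≈ 25409.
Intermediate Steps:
G(C) = 6 - 22*C (G(C) = -22*C + 6 = 6 - 22*C)
Q = 9/13 (Q = -9/(4*(-4) + 3) = -9/(-16 + 3) = -9/(-13) = -9*(-1/13) = 9/13 ≈ 0.69231)
Q*G(-1668) = 9*(6 - 22*(-1668))/13 = 9*(6 + 36696)/13 = (9/13)*36702 = 330318/13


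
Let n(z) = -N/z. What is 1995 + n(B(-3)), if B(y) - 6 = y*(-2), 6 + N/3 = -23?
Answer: 8009/4 ≈ 2002.3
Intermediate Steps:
N = -87 (N = -18 + 3*(-23) = -18 - 69 = -87)
B(y) = 6 - 2*y (B(y) = 6 + y*(-2) = 6 - 2*y)
n(z) = 87/z (n(z) = -(-87)/z = 87/z)
1995 + n(B(-3)) = 1995 + 87/(6 - 2*(-3)) = 1995 + 87/(6 + 6) = 1995 + 87/12 = 1995 + 87*(1/12) = 1995 + 29/4 = 8009/4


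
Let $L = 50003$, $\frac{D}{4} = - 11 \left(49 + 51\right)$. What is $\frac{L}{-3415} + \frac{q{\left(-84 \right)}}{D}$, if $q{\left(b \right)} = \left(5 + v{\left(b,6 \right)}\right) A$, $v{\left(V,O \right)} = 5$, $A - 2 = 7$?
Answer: $- \frac{4406411}{300520} \approx -14.663$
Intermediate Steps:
$D = -4400$ ($D = 4 \left(- 11 \left(49 + 51\right)\right) = 4 \left(\left(-11\right) 100\right) = 4 \left(-1100\right) = -4400$)
$A = 9$ ($A = 2 + 7 = 9$)
$q{\left(b \right)} = 90$ ($q{\left(b \right)} = \left(5 + 5\right) 9 = 10 \cdot 9 = 90$)
$\frac{L}{-3415} + \frac{q{\left(-84 \right)}}{D} = \frac{50003}{-3415} + \frac{90}{-4400} = 50003 \left(- \frac{1}{3415}\right) + 90 \left(- \frac{1}{4400}\right) = - \frac{50003}{3415} - \frac{9}{440} = - \frac{4406411}{300520}$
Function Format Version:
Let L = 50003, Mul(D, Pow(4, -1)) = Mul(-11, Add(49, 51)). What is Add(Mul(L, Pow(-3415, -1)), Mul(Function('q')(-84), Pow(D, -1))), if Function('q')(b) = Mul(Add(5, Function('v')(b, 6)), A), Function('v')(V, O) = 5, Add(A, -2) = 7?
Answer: Rational(-4406411, 300520) ≈ -14.663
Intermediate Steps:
D = -4400 (D = Mul(4, Mul(-11, Add(49, 51))) = Mul(4, Mul(-11, 100)) = Mul(4, -1100) = -4400)
A = 9 (A = Add(2, 7) = 9)
Function('q')(b) = 90 (Function('q')(b) = Mul(Add(5, 5), 9) = Mul(10, 9) = 90)
Add(Mul(L, Pow(-3415, -1)), Mul(Function('q')(-84), Pow(D, -1))) = Add(Mul(50003, Pow(-3415, -1)), Mul(90, Pow(-4400, -1))) = Add(Mul(50003, Rational(-1, 3415)), Mul(90, Rational(-1, 4400))) = Add(Rational(-50003, 3415), Rational(-9, 440)) = Rational(-4406411, 300520)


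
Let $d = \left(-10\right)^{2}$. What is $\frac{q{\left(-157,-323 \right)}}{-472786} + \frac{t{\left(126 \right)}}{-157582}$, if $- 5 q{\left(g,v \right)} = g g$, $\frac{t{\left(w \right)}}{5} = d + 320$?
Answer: $- \frac{540007141}{186256408630} \approx -0.0028993$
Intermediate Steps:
$d = 100$
$t{\left(w \right)} = 2100$ ($t{\left(w \right)} = 5 \left(100 + 320\right) = 5 \cdot 420 = 2100$)
$q{\left(g,v \right)} = - \frac{g^{2}}{5}$ ($q{\left(g,v \right)} = - \frac{g g}{5} = - \frac{g^{2}}{5}$)
$\frac{q{\left(-157,-323 \right)}}{-472786} + \frac{t{\left(126 \right)}}{-157582} = \frac{\left(- \frac{1}{5}\right) \left(-157\right)^{2}}{-472786} + \frac{2100}{-157582} = \left(- \frac{1}{5}\right) 24649 \left(- \frac{1}{472786}\right) + 2100 \left(- \frac{1}{157582}\right) = \left(- \frac{24649}{5}\right) \left(- \frac{1}{472786}\right) - \frac{1050}{78791} = \frac{24649}{2363930} - \frac{1050}{78791} = - \frac{540007141}{186256408630}$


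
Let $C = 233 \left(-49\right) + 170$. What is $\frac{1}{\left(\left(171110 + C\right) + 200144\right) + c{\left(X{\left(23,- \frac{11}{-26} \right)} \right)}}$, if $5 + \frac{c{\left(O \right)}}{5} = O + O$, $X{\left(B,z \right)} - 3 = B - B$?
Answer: $\frac{1}{360012} \approx 2.7777 \cdot 10^{-6}$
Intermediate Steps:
$X{\left(B,z \right)} = 3$ ($X{\left(B,z \right)} = 3 + \left(B - B\right) = 3 + 0 = 3$)
$C = -11247$ ($C = -11417 + 170 = -11247$)
$c{\left(O \right)} = -25 + 10 O$ ($c{\left(O \right)} = -25 + 5 \left(O + O\right) = -25 + 5 \cdot 2 O = -25 + 10 O$)
$\frac{1}{\left(\left(171110 + C\right) + 200144\right) + c{\left(X{\left(23,- \frac{11}{-26} \right)} \right)}} = \frac{1}{\left(\left(171110 - 11247\right) + 200144\right) + \left(-25 + 10 \cdot 3\right)} = \frac{1}{\left(159863 + 200144\right) + \left(-25 + 30\right)} = \frac{1}{360007 + 5} = \frac{1}{360012}$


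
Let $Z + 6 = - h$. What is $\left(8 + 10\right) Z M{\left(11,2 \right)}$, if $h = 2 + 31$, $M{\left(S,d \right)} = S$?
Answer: $-7722$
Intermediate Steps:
$h = 33$
$Z = -39$ ($Z = -6 - 33 = -39$)
$\left(8 + 10\right) Z M{\left(11,2 \right)} = \left(8 + 10\right) \left(-39\right) 11 = 18 \left(-39\right) 11 = \left(-702\right) 11 = -7722$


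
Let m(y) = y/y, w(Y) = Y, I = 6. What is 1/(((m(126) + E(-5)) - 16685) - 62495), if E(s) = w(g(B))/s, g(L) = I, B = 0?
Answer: -5/395901 ≈ -1.2629e-5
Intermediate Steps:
g(L) = 6
m(y) = 1
E(s) = 6/s
1/(((m(126) + E(-5)) - 16685) - 62495) = 1/(((1 + 6/(-5)) - 16685) - 62495) = 1/(((1 + 6*(-⅕)) - 16685) - 62495) = 1/(((1 - 6/5) - 16685) - 62495) = 1/((-⅕ - 16685) - 62495) = 1/(-83426/5 - 62495) = 1/(-395901/5) = -5/395901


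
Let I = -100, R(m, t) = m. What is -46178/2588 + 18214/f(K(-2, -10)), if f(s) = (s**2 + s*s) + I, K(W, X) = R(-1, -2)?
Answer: -1845117/9058 ≈ -203.70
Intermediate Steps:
K(W, X) = -1
f(s) = -100 + 2*s**2 (f(s) = (s**2 + s*s) - 100 = (s**2 + s**2) - 100 = 2*s**2 - 100 = -100 + 2*s**2)
-46178/2588 + 18214/f(K(-2, -10)) = -46178/2588 + 18214/(-100 + 2*(-1)**2) = -46178*1/2588 + 18214/(-100 + 2*1) = -23089/1294 + 18214/(-100 + 2) = -23089/1294 + 18214/(-98) = -23089/1294 + 18214*(-1/98) = -23089/1294 - 1301/7 = -1845117/9058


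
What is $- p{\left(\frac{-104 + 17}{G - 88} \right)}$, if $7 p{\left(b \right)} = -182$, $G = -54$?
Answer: $26$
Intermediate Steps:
$p{\left(b \right)} = -26$ ($p{\left(b \right)} = \frac{1}{7} \left(-182\right) = -26$)
$- p{\left(\frac{-104 + 17}{G - 88} \right)} = \left(-1\right) \left(-26\right) = 26$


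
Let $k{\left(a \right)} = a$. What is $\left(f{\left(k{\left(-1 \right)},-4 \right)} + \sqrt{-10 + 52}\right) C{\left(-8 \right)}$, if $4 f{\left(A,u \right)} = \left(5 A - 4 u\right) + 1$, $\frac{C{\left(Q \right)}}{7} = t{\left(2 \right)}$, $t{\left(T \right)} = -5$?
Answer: $-105 - 35 \sqrt{42} \approx -331.83$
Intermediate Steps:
$C{\left(Q \right)} = -35$ ($C{\left(Q \right)} = 7 \left(-5\right) = -35$)
$f{\left(A,u \right)} = \frac{1}{4} - u + \frac{5 A}{4}$ ($f{\left(A,u \right)} = \frac{\left(5 A - 4 u\right) + 1}{4} = \frac{\left(- 4 u + 5 A\right) + 1}{4} = \frac{1 - 4 u + 5 A}{4} = \frac{1}{4} - u + \frac{5 A}{4}$)
$\left(f{\left(k{\left(-1 \right)},-4 \right)} + \sqrt{-10 + 52}\right) C{\left(-8 \right)} = \left(\left(\frac{1}{4} - -4 + \frac{5}{4} \left(-1\right)\right) + \sqrt{-10 + 52}\right) \left(-35\right) = \left(\left(\frac{1}{4} + 4 - \frac{5}{4}\right) + \sqrt{42}\right) \left(-35\right) = \left(3 + \sqrt{42}\right) \left(-35\right) = -105 - 35 \sqrt{42}$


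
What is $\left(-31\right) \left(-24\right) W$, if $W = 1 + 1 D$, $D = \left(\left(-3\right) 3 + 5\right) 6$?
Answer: $-17112$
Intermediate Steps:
$D = -24$ ($D = \left(-9 + 5\right) 6 = \left(-4\right) 6 = -24$)
$W = -23$ ($W = 1 + 1 \left(-24\right) = 1 - 24 = -23$)
$\left(-31\right) \left(-24\right) W = \left(-31\right) \left(-24\right) \left(-23\right) = 744 \left(-23\right) = -17112$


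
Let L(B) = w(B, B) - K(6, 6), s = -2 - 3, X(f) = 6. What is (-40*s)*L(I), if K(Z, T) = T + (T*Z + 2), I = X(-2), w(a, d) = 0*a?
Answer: -8800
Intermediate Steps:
s = -5
w(a, d) = 0
I = 6
K(Z, T) = 2 + T + T*Z (K(Z, T) = T + (2 + T*Z) = 2 + T + T*Z)
L(B) = -44 (L(B) = 0 - (2 + 6 + 6*6) = 0 - (2 + 6 + 36) = 0 - 1*44 = 0 - 44 = -44)
(-40*s)*L(I) = -40*(-5)*(-44) = 200*(-44) = -8800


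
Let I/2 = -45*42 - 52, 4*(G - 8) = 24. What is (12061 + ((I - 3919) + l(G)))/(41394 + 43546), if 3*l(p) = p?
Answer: 3197/63705 ≈ 0.050184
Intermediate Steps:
G = 14 (G = 8 + (¼)*24 = 8 + 6 = 14)
l(p) = p/3
I = -3884 (I = 2*(-45*42 - 52) = 2*(-1890 - 52) = 2*(-1942) = -3884)
(12061 + ((I - 3919) + l(G)))/(41394 + 43546) = (12061 + ((-3884 - 3919) + (⅓)*14))/(41394 + 43546) = (12061 + (-7803 + 14/3))/84940 = (12061 - 23395/3)*(1/84940) = (12788/3)*(1/84940) = 3197/63705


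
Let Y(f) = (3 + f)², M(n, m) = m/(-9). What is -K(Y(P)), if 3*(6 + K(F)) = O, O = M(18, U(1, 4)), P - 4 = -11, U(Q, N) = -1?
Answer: 161/27 ≈ 5.9630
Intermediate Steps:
M(n, m) = -m/9 (M(n, m) = m*(-⅑) = -m/9)
P = -7 (P = 4 - 11 = -7)
O = ⅑ (O = -⅑*(-1) = ⅑ ≈ 0.11111)
K(F) = -161/27 (K(F) = -6 + (⅓)*(⅑) = -6 + 1/27 = -161/27)
-K(Y(P)) = -1*(-161/27) = 161/27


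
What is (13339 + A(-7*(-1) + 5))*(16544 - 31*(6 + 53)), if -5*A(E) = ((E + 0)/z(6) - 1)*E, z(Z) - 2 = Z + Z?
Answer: 1374019011/7 ≈ 1.9629e+8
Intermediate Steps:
z(Z) = 2 + 2*Z (z(Z) = 2 + (Z + Z) = 2 + 2*Z)
A(E) = -E*(-1 + E/14)/5 (A(E) = -((E + 0)/(2 + 2*6) - 1)*E/5 = -(E/(2 + 12) - 1)*E/5 = -(E/14 - 1)*E/5 = -(-1 + E/14)*E/5 = -E*(-1 + E/14)/5)
(13339 + A(-7*(-1) + 5))*(16544 - 31*(6 + 53)) = (13339 + (-7*(-1) + 5)*(14 - (-7*(-1) + 5))/70)*(16544 - 31*(6 + 53)) = (13339 + (7 + 5)*(14 - (7 + 5))/70)*(16544 - 31*59) = (13339 + (1/70)*12*(14 - 1*12))*(16544 - 1829) = (13339 + (1/70)*12*(14 - 12))*14715 = (13339 + (1/70)*12*2)*14715 = (13339 + 12/35)*14715 = (466877/35)*14715 = 1374019011/7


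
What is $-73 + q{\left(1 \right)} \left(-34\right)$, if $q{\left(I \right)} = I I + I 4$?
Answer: $-243$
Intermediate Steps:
$q{\left(I \right)} = I^{2} + 4 I$
$-73 + q{\left(1 \right)} \left(-34\right) = -73 + 1 \left(4 + 1\right) \left(-34\right) = -73 + 1 \cdot 5 \left(-34\right) = -73 + 5 \left(-34\right) = -73 - 170 = -243$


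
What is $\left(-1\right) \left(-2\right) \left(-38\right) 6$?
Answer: $-456$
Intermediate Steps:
$\left(-1\right) \left(-2\right) \left(-38\right) 6 = 2 \left(-38\right) 6 = \left(-76\right) 6 = -456$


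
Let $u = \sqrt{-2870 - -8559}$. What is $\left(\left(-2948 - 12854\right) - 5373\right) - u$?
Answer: $-21175 - \sqrt{5689} \approx -21250.0$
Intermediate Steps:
$u = \sqrt{5689}$ ($u = \sqrt{-2870 + \left(-1592 + 10151\right)} = \sqrt{-2870 + 8559} = \sqrt{5689} \approx 75.425$)
$\left(\left(-2948 - 12854\right) - 5373\right) - u = \left(\left(-2948 - 12854\right) - 5373\right) - \sqrt{5689} = \left(-15802 - 5373\right) - \sqrt{5689} = -21175 - \sqrt{5689}$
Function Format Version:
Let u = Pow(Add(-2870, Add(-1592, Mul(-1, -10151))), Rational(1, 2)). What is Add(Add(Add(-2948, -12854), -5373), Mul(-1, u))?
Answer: Add(-21175, Mul(-1, Pow(5689, Rational(1, 2)))) ≈ -21250.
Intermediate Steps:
u = Pow(5689, Rational(1, 2)) (u = Pow(Add(-2870, Add(-1592, 10151)), Rational(1, 2)) = Pow(Add(-2870, 8559), Rational(1, 2)) = Pow(5689, Rational(1, 2)) ≈ 75.425)
Add(Add(Add(-2948, -12854), -5373), Mul(-1, u)) = Add(Add(Add(-2948, -12854), -5373), Mul(-1, Pow(5689, Rational(1, 2)))) = Add(Add(-15802, -5373), Mul(-1, Pow(5689, Rational(1, 2)))) = Add(-21175, Mul(-1, Pow(5689, Rational(1, 2))))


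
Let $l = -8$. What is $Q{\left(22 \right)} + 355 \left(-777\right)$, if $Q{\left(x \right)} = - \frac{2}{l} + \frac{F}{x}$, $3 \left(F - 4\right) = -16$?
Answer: $- \frac{36410195}{132} \approx -2.7584 \cdot 10^{5}$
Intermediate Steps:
$F = - \frac{4}{3}$ ($F = 4 + \frac{1}{3} \left(-16\right) = 4 - \frac{16}{3} = - \frac{4}{3} \approx -1.3333$)
$Q{\left(x \right)} = \frac{1}{4} - \frac{4}{3 x}$ ($Q{\left(x \right)} = - \frac{2}{-8} - \frac{4}{3 x} = \left(-2\right) \left(- \frac{1}{8}\right) - \frac{4}{3 x} = \frac{1}{4} - \frac{4}{3 x}$)
$Q{\left(22 \right)} + 355 \left(-777\right) = \frac{-16 + 3 \cdot 22}{12 \cdot 22} + 355 \left(-777\right) = \frac{1}{12} \cdot \frac{1}{22} \left(-16 + 66\right) - 275835 = \frac{1}{12} \cdot \frac{1}{22} \cdot 50 - 275835 = \frac{25}{132} - 275835 = - \frac{36410195}{132}$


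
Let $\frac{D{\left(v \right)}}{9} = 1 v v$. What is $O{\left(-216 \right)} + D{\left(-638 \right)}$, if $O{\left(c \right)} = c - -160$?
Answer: $3663340$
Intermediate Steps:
$O{\left(c \right)} = 160 + c$ ($O{\left(c \right)} = c + 160 = 160 + c$)
$D{\left(v \right)} = 9 v^{2}$ ($D{\left(v \right)} = 9 \cdot 1 v v = 9 v v = 9 v^{2}$)
$O{\left(-216 \right)} + D{\left(-638 \right)} = \left(160 - 216\right) + 9 \left(-638\right)^{2} = -56 + 9 \cdot 407044 = -56 + 3663396 = 3663340$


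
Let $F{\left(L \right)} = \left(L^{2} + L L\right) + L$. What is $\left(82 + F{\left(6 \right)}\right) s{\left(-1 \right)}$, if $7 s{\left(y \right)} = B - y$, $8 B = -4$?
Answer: $\frac{80}{7} \approx 11.429$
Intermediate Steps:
$F{\left(L \right)} = L + 2 L^{2}$ ($F{\left(L \right)} = \left(L^{2} + L^{2}\right) + L = 2 L^{2} + L = L + 2 L^{2}$)
$B = - \frac{1}{2}$ ($B = \frac{1}{8} \left(-4\right) = - \frac{1}{2} \approx -0.5$)
$s{\left(y \right)} = - \frac{1}{14} - \frac{y}{7}$ ($s{\left(y \right)} = \frac{- \frac{1}{2} - y}{7} = - \frac{1}{14} - \frac{y}{7}$)
$\left(82 + F{\left(6 \right)}\right) s{\left(-1 \right)} = \left(82 + 6 \left(1 + 2 \cdot 6\right)\right) \left(- \frac{1}{14} - - \frac{1}{7}\right) = \left(82 + 6 \left(1 + 12\right)\right) \left(- \frac{1}{14} + \frac{1}{7}\right) = \left(82 + 6 \cdot 13\right) \frac{1}{14} = \left(82 + 78\right) \frac{1}{14} = 160 \cdot \frac{1}{14} = \frac{80}{7}$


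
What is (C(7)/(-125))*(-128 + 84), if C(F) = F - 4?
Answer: 132/125 ≈ 1.0560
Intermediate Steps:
C(F) = -4 + F
(C(7)/(-125))*(-128 + 84) = ((-4 + 7)/(-125))*(-128 + 84) = (3*(-1/125))*(-44) = -3/125*(-44) = 132/125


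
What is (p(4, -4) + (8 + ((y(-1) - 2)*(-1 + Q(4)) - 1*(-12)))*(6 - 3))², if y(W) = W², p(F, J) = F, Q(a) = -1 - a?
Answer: 6724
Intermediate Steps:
(p(4, -4) + (8 + ((y(-1) - 2)*(-1 + Q(4)) - 1*(-12)))*(6 - 3))² = (4 + (8 + (((-1)² - 2)*(-1 + (-1 - 1*4)) - 1*(-12)))*(6 - 3))² = (4 + (8 + ((1 - 2)*(-1 + (-1 - 4)) + 12))*3)² = (4 + (8 + (-(-1 - 5) + 12))*3)² = (4 + (8 + (-1*(-6) + 12))*3)² = (4 + (8 + (6 + 12))*3)² = (4 + (8 + 18)*3)² = (4 + 26*3)² = (4 + 78)² = 82² = 6724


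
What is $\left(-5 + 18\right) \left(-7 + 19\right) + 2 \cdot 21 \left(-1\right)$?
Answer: $114$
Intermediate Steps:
$\left(-5 + 18\right) \left(-7 + 19\right) + 2 \cdot 21 \left(-1\right) = 13 \cdot 12 + 42 \left(-1\right) = 156 - 42 = 114$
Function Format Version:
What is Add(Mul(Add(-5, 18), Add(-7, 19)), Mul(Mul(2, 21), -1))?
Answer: 114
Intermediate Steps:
Add(Mul(Add(-5, 18), Add(-7, 19)), Mul(Mul(2, 21), -1)) = Add(Mul(13, 12), Mul(42, -1)) = Add(156, -42) = 114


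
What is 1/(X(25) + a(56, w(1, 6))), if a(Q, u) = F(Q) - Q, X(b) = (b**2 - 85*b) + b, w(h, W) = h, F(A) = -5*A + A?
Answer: -1/1755 ≈ -0.00056980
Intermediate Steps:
F(A) = -4*A
X(b) = b**2 - 84*b
a(Q, u) = -5*Q (a(Q, u) = -4*Q - Q = -5*Q)
1/(X(25) + a(56, w(1, 6))) = 1/(25*(-84 + 25) - 5*56) = 1/(25*(-59) - 280) = 1/(-1475 - 280) = 1/(-1755) = -1/1755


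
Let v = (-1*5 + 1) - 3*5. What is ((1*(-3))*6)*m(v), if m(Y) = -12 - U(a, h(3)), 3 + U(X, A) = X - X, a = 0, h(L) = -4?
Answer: 162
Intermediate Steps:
U(X, A) = -3 (U(X, A) = -3 + (X - X) = -3 + 0 = -3)
v = -19 (v = (-5 + 1) - 15 = -4 - 15 = -19)
m(Y) = -9 (m(Y) = -12 - 1*(-3) = -12 + 3 = -9)
((1*(-3))*6)*m(v) = ((1*(-3))*6)*(-9) = -3*6*(-9) = -18*(-9) = 162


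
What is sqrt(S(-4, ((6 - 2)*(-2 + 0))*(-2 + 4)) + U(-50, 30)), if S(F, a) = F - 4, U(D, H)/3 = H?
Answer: sqrt(82) ≈ 9.0554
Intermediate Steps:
U(D, H) = 3*H
S(F, a) = -4 + F
sqrt(S(-4, ((6 - 2)*(-2 + 0))*(-2 + 4)) + U(-50, 30)) = sqrt((-4 - 4) + 3*30) = sqrt(-8 + 90) = sqrt(82)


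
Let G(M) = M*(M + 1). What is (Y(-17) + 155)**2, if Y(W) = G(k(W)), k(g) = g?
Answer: 182329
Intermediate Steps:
G(M) = M*(1 + M)
Y(W) = W*(1 + W)
(Y(-17) + 155)**2 = (-17*(1 - 17) + 155)**2 = (-17*(-16) + 155)**2 = (272 + 155)**2 = 427**2 = 182329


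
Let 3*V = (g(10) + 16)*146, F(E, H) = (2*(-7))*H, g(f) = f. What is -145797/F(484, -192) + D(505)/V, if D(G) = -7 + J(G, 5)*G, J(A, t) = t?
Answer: -44428355/850304 ≈ -52.250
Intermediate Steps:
F(E, H) = -14*H
V = 3796/3 (V = ((10 + 16)*146)/3 = (26*146)/3 = (1/3)*3796 = 3796/3 ≈ 1265.3)
D(G) = -7 + 5*G
-145797/F(484, -192) + D(505)/V = -145797/((-14*(-192))) + (-7 + 5*505)/(3796/3) = -145797/2688 + (-7 + 2525)*(3/3796) = -145797*1/2688 + 2518*(3/3796) = -48599/896 + 3777/1898 = -44428355/850304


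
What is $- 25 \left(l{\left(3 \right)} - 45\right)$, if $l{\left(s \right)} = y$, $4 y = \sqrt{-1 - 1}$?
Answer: $1125 - \frac{25 i \sqrt{2}}{4} \approx 1125.0 - 8.8388 i$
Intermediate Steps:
$y = \frac{i \sqrt{2}}{4}$ ($y = \frac{\sqrt{-1 - 1}}{4} = \frac{\sqrt{-2}}{4} = \frac{i \sqrt{2}}{4} \approx 0.35355 i$)
$l{\left(s \right)} = \frac{i \sqrt{2}}{4}$
$- 25 \left(l{\left(3 \right)} - 45\right) = - 25 \left(\frac{i \sqrt{2}}{4} - 45\right) = - 25 \left(-45 + \frac{i \sqrt{2}}{4}\right) = 1125 - \frac{25 i \sqrt{2}}{4}$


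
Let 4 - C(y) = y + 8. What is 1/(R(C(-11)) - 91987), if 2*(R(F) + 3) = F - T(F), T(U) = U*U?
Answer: -1/92011 ≈ -1.0868e-5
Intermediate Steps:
T(U) = U²
C(y) = -4 - y (C(y) = 4 - (y + 8) = 4 - (8 + y) = 4 + (-8 - y) = -4 - y)
R(F) = -3 + F/2 - F²/2 (R(F) = -3 + (F - F²)/2 = -3 + (F/2 - F²/2) = -3 + F/2 - F²/2)
1/(R(C(-11)) - 91987) = 1/((-3 + (-4 - 1*(-11))/2 - (-4 - 1*(-11))²/2) - 91987) = 1/((-3 + (-4 + 11)/2 - (-4 + 11)²/2) - 91987) = 1/((-3 + (½)*7 - ½*7²) - 91987) = 1/((-3 + 7/2 - ½*49) - 91987) = 1/((-3 + 7/2 - 49/2) - 91987) = 1/(-24 - 91987) = 1/(-92011) = -1/92011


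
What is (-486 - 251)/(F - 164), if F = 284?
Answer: -737/120 ≈ -6.1417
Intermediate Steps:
(-486 - 251)/(F - 164) = (-486 - 251)/(284 - 164) = -737/120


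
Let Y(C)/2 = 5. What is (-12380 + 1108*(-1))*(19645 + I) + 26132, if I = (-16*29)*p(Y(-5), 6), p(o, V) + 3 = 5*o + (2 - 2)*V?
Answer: 29200676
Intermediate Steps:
Y(C) = 10 (Y(C) = 2*5 = 10)
p(o, V) = -3 + 5*o (p(o, V) = -3 + (5*o + (2 - 2)*V) = -3 + (5*o + 0*V) = -3 + (5*o + 0) = -3 + 5*o)
I = -21808 (I = (-16*29)*(-3 + 5*10) = -464*(-3 + 50) = -464*47 = -21808)
(-12380 + 1108*(-1))*(19645 + I) + 26132 = (-12380 + 1108*(-1))*(19645 - 21808) + 26132 = (-12380 - 1108)*(-2163) + 26132 = -13488*(-2163) + 26132 = 29174544 + 26132 = 29200676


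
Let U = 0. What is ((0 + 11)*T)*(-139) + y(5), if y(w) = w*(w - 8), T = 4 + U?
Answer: -6131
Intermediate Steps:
T = 4 (T = 4 + 0 = 4)
y(w) = w*(-8 + w)
((0 + 11)*T)*(-139) + y(5) = ((0 + 11)*4)*(-139) + 5*(-8 + 5) = (11*4)*(-139) + 5*(-3) = 44*(-139) - 15 = -6116 - 15 = -6131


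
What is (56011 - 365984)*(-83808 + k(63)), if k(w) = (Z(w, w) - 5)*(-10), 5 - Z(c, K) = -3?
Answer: 25987516374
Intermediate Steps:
Z(c, K) = 8 (Z(c, K) = 5 - 1*(-3) = 5 + 3 = 8)
k(w) = -30 (k(w) = (8 - 5)*(-10) = 3*(-10) = -30)
(56011 - 365984)*(-83808 + k(63)) = (56011 - 365984)*(-83808 - 30) = -309973*(-83838) = 25987516374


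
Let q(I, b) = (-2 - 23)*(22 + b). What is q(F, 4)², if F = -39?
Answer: 422500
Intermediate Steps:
q(I, b) = -550 - 25*b (q(I, b) = -25*(22 + b) = -550 - 25*b)
q(F, 4)² = (-550 - 25*4)² = (-550 - 100)² = (-650)² = 422500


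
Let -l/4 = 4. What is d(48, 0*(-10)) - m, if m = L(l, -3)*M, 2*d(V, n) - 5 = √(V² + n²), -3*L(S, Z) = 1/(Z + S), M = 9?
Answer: 1001/38 ≈ 26.342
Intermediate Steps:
l = -16 (l = -4*4 = -16)
L(S, Z) = -1/(3*(S + Z)) (L(S, Z) = -1/(3*(Z + S)) = -1/(3*(S + Z)))
d(V, n) = 5/2 + √(V² + n²)/2
m = 3/19 (m = -1/(3*(-16) + 3*(-3))*9 = -1/(-48 - 9)*9 = -1/(-57)*9 = -1*(-1/57)*9 = (1/57)*9 = 3/19 ≈ 0.15789)
d(48, 0*(-10)) - m = (5/2 + √(48² + (0*(-10))²)/2) - 1*3/19 = (5/2 + √(2304 + 0²)/2) - 3/19 = (5/2 + √(2304 + 0)/2) - 3/19 = (5/2 + √2304/2) - 3/19 = (5/2 + (½)*48) - 3/19 = (5/2 + 24) - 3/19 = 53/2 - 3/19 = 1001/38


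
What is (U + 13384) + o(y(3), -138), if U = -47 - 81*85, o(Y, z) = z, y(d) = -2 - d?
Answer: 6314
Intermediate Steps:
U = -6932 (U = -47 - 6885 = -6932)
(U + 13384) + o(y(3), -138) = (-6932 + 13384) - 138 = 6452 - 138 = 6314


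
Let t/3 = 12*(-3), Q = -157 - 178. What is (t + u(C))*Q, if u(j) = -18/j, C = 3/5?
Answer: 46230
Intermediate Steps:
Q = -335
C = ⅗ (C = 3*(⅕) = ⅗ ≈ 0.60000)
t = -108 (t = 3*(12*(-3)) = 3*(-36) = -108)
(t + u(C))*Q = (-108 - 18/⅗)*(-335) = (-108 - 18*5/3)*(-335) = (-108 - 30)*(-335) = -138*(-335) = 46230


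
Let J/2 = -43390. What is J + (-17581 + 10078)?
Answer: -94283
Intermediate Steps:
J = -86780 (J = 2*(-43390) = -86780)
J + (-17581 + 10078) = -86780 + (-17581 + 10078) = -86780 - 7503 = -94283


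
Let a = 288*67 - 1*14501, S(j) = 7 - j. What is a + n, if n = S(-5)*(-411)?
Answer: -137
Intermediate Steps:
n = -4932 (n = (7 - 1*(-5))*(-411) = (7 + 5)*(-411) = 12*(-411) = -4932)
a = 4795 (a = 19296 - 14501 = 4795)
a + n = 4795 - 4932 = -137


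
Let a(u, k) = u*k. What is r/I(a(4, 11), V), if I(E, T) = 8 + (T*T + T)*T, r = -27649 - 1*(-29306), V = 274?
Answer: 1657/20645908 ≈ 8.0258e-5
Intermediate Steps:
a(u, k) = k*u
r = 1657 (r = -27649 + 29306 = 1657)
I(E, T) = 8 + T*(T + T²) (I(E, T) = 8 + (T² + T)*T = 8 + (T + T²)*T = 8 + T*(T + T²))
r/I(a(4, 11), V) = 1657/(8 + 274² + 274³) = 1657/(8 + 75076 + 20570824) = 1657/20645908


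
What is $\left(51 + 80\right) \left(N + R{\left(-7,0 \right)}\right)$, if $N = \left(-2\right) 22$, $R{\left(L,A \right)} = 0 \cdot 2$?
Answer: $-5764$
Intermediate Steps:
$R{\left(L,A \right)} = 0$
$N = -44$
$\left(51 + 80\right) \left(N + R{\left(-7,0 \right)}\right) = \left(51 + 80\right) \left(-44 + 0\right) = 131 \left(-44\right) = -5764$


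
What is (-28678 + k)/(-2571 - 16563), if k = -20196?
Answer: 24437/9567 ≈ 2.5543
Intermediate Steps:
(-28678 + k)/(-2571 - 16563) = (-28678 - 20196)/(-2571 - 16563) = -48874/(-19134) = -48874*(-1/19134) = 24437/9567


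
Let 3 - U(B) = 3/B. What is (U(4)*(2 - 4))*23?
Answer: -207/2 ≈ -103.50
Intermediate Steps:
U(B) = 3 - 3/B
(U(4)*(2 - 4))*23 = ((3 - 3/4)*(2 - 4))*23 = ((3 - 3*1/4)*(-2))*23 = ((3 - 3/4)*(-2))*23 = ((9/4)*(-2))*23 = -9/2*23 = -207/2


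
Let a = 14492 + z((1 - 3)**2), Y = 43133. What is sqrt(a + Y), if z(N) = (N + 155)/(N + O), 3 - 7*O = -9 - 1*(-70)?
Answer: sqrt(5758790)/10 ≈ 239.97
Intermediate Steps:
O = -58/7 (O = 3/7 - (-9 - 1*(-70))/7 = 3/7 - (-9 + 70)/7 = 3/7 - 1/7*61 = 3/7 - 61/7 = -58/7 ≈ -8.2857)
z(N) = (155 + N)/(-58/7 + N) (z(N) = (N + 155)/(N - 58/7) = (155 + N)/(-58/7 + N))
a = 144549/10 (a = 14492 + 7*(155 + (1 - 3)**2)/(-58 + 7*(1 - 3)**2) = 14492 + 7*(155 + (-2)**2)/(-58 + 7*(-2)**2) = 14492 + 7*(155 + 4)/(-58 + 7*4) = 14492 + 7*159/(-58 + 28) = 14492 + 7*159/(-30) = 14492 + 7*(-1/30)*159 = 14492 - 371/10 = 144549/10 ≈ 14455.)
sqrt(a + Y) = sqrt(144549/10 + 43133) = sqrt(575879/10) = sqrt(5758790)/10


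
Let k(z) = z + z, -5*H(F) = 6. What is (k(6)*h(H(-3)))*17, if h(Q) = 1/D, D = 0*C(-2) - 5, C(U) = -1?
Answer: -204/5 ≈ -40.800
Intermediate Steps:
H(F) = -6/5 (H(F) = -⅕*6 = -6/5)
k(z) = 2*z
D = -5 (D = 0*(-1) - 5 = 0 - 5 = -5)
h(Q) = -⅕ (h(Q) = 1/(-5) = -⅕)
(k(6)*h(H(-3)))*17 = ((2*6)*(-⅕))*17 = (12*(-⅕))*17 = -12/5*17 = -204/5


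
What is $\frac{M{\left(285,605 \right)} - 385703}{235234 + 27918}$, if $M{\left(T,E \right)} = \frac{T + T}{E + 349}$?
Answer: $- \frac{30663341}{20920584} \approx -1.4657$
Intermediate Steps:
$M{\left(T,E \right)} = \frac{2 T}{349 + E}$
$\frac{M{\left(285,605 \right)} - 385703}{235234 + 27918} = \frac{2 \cdot 285 \frac{1}{349 + 605} - 385703}{235234 + 27918} = \frac{2 \cdot 285 \cdot \frac{1}{954} - 385703}{263152} = \left(2 \cdot 285 \cdot \frac{1}{954} - 385703\right) \frac{1}{263152} = \left(\frac{95}{159} - 385703\right) \frac{1}{263152} = \left(- \frac{61326682}{159}\right) \frac{1}{263152} = - \frac{30663341}{20920584}$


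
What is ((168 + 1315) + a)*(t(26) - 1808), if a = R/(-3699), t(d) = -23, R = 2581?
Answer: -10039438916/3699 ≈ -2.7141e+6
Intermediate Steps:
a = -2581/3699 (a = 2581/(-3699) = 2581*(-1/3699) = -2581/3699 ≈ -0.69776)
((168 + 1315) + a)*(t(26) - 1808) = ((168 + 1315) - 2581/3699)*(-23 - 1808) = (1483 - 2581/3699)*(-1831) = (5483036/3699)*(-1831) = -10039438916/3699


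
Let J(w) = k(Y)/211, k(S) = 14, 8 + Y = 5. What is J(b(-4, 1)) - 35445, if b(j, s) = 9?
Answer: -7478881/211 ≈ -35445.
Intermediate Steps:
Y = -3 (Y = -8 + 5 = -3)
J(w) = 14/211
J(b(-4, 1)) - 35445 = 14/211 - 35445 = -7478881/211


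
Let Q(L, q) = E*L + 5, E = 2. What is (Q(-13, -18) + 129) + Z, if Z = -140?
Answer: -32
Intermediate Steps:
Q(L, q) = 5 + 2*L (Q(L, q) = 2*L + 5 = 5 + 2*L)
(Q(-13, -18) + 129) + Z = ((5 + 2*(-13)) + 129) - 140 = ((5 - 26) + 129) - 140 = (-21 + 129) - 140 = 108 - 140 = -32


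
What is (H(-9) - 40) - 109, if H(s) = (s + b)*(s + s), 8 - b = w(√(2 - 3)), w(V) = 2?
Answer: -95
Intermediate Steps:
b = 6 (b = 8 - 1*2 = 8 - 2 = 6)
H(s) = 2*s*(6 + s) (H(s) = (s + 6)*(s + s) = (6 + s)*(2*s) = 2*s*(6 + s))
(H(-9) - 40) - 109 = (2*(-9)*(6 - 9) - 40) - 109 = (2*(-9)*(-3) - 40) - 109 = (54 - 40) - 109 = 14 - 109 = -95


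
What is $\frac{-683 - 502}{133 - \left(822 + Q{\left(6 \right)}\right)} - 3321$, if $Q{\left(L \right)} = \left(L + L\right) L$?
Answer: $- \frac{2526096}{761} \approx -3319.4$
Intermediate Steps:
$Q{\left(L \right)} = 2 L^{2}$ ($Q{\left(L \right)} = 2 L L = 2 L^{2}$)
$\frac{-683 - 502}{133 - \left(822 + Q{\left(6 \right)}\right)} - 3321 = \frac{-683 - 502}{133 - \left(822 + 2 \cdot 6^{2}\right)} - 3321 = - \frac{1185}{133 - \left(822 + 2 \cdot 36\right)} - 3321 = - \frac{1185}{133 - 894} - 3321 = - \frac{1185}{-761} - 3321 = \left(-1185\right) \left(- \frac{1}{761}\right) - 3321 = \frac{1185}{761} - 3321 = - \frac{2526096}{761}$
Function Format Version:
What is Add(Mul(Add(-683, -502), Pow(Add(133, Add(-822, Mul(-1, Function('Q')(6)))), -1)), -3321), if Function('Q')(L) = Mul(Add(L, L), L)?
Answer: Rational(-2526096, 761) ≈ -3319.4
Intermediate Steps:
Function('Q')(L) = Mul(2, Pow(L, 2)) (Function('Q')(L) = Mul(Mul(2, L), L) = Mul(2, Pow(L, 2)))
Add(Mul(Add(-683, -502), Pow(Add(133, Add(-822, Mul(-1, Function('Q')(6)))), -1)), -3321) = Add(Mul(Add(-683, -502), Pow(Add(133, Add(-822, Mul(-1, Mul(2, Pow(6, 2))))), -1)), -3321) = Add(Mul(-1185, Pow(Add(133, Add(-822, Mul(-1, Mul(2, 36)))), -1)), -3321) = Add(Mul(-1185, Pow(Add(133, Add(-822, Mul(-1, 72))), -1)), -3321) = Add(Mul(-1185, Pow(Add(133, Add(-822, -72)), -1)), -3321) = Add(Mul(-1185, Pow(Add(133, -894), -1)), -3321) = Add(Mul(-1185, Pow(-761, -1)), -3321) = Add(Mul(-1185, Rational(-1, 761)), -3321) = Add(Rational(1185, 761), -3321) = Rational(-2526096, 761)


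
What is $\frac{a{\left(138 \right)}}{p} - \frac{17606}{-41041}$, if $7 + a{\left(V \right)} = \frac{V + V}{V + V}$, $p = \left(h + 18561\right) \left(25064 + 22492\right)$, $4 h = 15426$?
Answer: $\frac{446893356227}{1041744318615} \approx 0.42899$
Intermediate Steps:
$h = \frac{7713}{2}$ ($h = \frac{1}{4} \cdot 15426 = \frac{7713}{2} \approx 3856.5$)
$p = 1066086630$ ($p = \left(\frac{7713}{2} + 18561\right) \left(25064 + 22492\right) = \frac{44835}{2} \cdot 47556 = 1066086630$)
$a{\left(V \right)} = -6$ ($a{\left(V \right)} = -7 + \frac{V + V}{V + V} = -7 + \frac{2 V}{2 V} = -7 + 2 V \frac{1}{2 V} = -7 + 1 = -6$)
$\frac{a{\left(138 \right)}}{p} - \frac{17606}{-41041} = - \frac{6}{1066086630} - \frac{17606}{-41041} = \left(-6\right) \frac{1}{1066086630} - - \frac{17606}{41041} = - \frac{1}{177681105} + \frac{17606}{41041} = \frac{446893356227}{1041744318615}$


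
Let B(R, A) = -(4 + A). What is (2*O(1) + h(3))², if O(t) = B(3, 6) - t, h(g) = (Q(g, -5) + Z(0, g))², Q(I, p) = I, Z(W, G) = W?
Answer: 169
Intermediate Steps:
B(R, A) = -4 - A
h(g) = g² (h(g) = (g + 0)² = g²)
O(t) = -10 - t (O(t) = (-4 - 1*6) - t = (-4 - 6) - t = -10 - t)
(2*O(1) + h(3))² = (2*(-10 - 1*1) + 3²)² = (2*(-10 - 1) + 9)² = (2*(-11) + 9)² = (-22 + 9)² = (-13)² = 169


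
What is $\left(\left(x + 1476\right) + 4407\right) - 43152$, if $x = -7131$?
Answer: $-44400$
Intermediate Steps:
$\left(\left(x + 1476\right) + 4407\right) - 43152 = \left(\left(-7131 + 1476\right) + 4407\right) - 43152 = \left(-5655 + 4407\right) - 43152 = -1248 - 43152 = -44400$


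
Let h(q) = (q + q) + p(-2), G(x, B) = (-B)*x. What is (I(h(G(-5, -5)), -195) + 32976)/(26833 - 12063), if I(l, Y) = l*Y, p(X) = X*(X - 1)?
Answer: 20778/7385 ≈ 2.8135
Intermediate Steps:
p(X) = X*(-1 + X)
G(x, B) = -B*x
h(q) = 6 + 2*q (h(q) = (q + q) - 2*(-1 - 2) = 2*q - 2*(-3) = 2*q + 6 = 6 + 2*q)
I(l, Y) = Y*l
(I(h(G(-5, -5)), -195) + 32976)/(26833 - 12063) = (-195*(6 + 2*(-1*(-5)*(-5))) + 32976)/(26833 - 12063) = (-195*(6 + 2*(-25)) + 32976)/14770 = (-195*(6 - 50) + 32976)*(1/14770) = (-195*(-44) + 32976)*(1/14770) = (8580 + 32976)*(1/14770) = 41556*(1/14770) = 20778/7385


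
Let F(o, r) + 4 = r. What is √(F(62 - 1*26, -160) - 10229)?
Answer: I*√10393 ≈ 101.95*I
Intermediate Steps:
F(o, r) = -4 + r
√(F(62 - 1*26, -160) - 10229) = √((-4 - 160) - 10229) = √(-164 - 10229) = √(-10393) = I*√10393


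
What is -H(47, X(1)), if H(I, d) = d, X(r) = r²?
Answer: -1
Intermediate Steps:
-H(47, X(1)) = -1*1² = -1*1 = -1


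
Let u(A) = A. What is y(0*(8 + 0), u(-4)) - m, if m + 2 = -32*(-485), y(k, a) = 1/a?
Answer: -62073/4 ≈ -15518.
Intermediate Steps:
m = 15518 (m = -2 - 32*(-485) = -2 + 15520 = 15518)
y(0*(8 + 0), u(-4)) - m = 1/(-4) - 1*15518 = -1/4 - 15518 = -62073/4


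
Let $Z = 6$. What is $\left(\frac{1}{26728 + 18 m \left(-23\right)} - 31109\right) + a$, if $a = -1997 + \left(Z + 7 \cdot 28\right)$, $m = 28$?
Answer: $- \frac{498034943}{15136} \approx -32904.0$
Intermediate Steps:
$a = -1795$ ($a = -1997 + \left(6 + 7 \cdot 28\right) = -1997 + \left(6 + 196\right) = -1997 + 202 = -1795$)
$\left(\frac{1}{26728 + 18 m \left(-23\right)} - 31109\right) + a = \left(\frac{1}{26728 + 18 \cdot 28 \left(-23\right)} - 31109\right) - 1795 = \left(\frac{1}{26728 + 504 \left(-23\right)} - 31109\right) - 1795 = \left(\frac{1}{26728 - 11592} - 31109\right) - 1795 = \left(\frac{1}{15136} - 31109\right) - 1795 = - \frac{470865823}{15136} - 1795 = - \frac{498034943}{15136}$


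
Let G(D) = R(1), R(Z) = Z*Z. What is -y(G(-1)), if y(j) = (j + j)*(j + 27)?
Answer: -56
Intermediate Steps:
R(Z) = Z²
G(D) = 1 (G(D) = 1² = 1)
y(j) = 2*j*(27 + j) (y(j) = (2*j)*(27 + j) = 2*j*(27 + j))
-y(G(-1)) = -2*(27 + 1) = -2*28 = -1*56 = -56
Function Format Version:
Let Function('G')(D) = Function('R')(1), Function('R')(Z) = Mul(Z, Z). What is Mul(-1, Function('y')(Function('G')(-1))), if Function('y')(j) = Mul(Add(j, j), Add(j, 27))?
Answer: -56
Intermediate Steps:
Function('R')(Z) = Pow(Z, 2)
Function('G')(D) = 1 (Function('G')(D) = Pow(1, 2) = 1)
Function('y')(j) = Mul(2, j, Add(27, j)) (Function('y')(j) = Mul(Mul(2, j), Add(27, j)) = Mul(2, j, Add(27, j)))
Mul(-1, Function('y')(Function('G')(-1))) = Mul(-1, Mul(2, 1, Add(27, 1))) = Mul(-1, Mul(2, 1, 28)) = Mul(-1, 56) = -56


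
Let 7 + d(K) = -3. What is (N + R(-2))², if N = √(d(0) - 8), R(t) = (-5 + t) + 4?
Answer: 9*(1 - I*√2)² ≈ -9.0 - 25.456*I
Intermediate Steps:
d(K) = -10 (d(K) = -7 - 3 = -10)
R(t) = -1 + t
N = 3*I*√2 (N = √(-10 - 8) = √(-18) = 3*I*√2 ≈ 4.2426*I)
(N + R(-2))² = (3*I*√2 + (-1 - 2))² = (3*I*√2 - 3)² = (-3 + 3*I*√2)²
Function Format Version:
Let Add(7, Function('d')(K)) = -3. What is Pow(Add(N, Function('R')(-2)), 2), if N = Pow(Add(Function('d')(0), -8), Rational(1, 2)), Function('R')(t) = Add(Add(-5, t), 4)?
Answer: Mul(9, Pow(Add(1, Mul(-1, I, Pow(2, Rational(1, 2)))), 2)) ≈ Add(-9.0000, Mul(-25.456, I))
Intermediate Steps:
Function('d')(K) = -10 (Function('d')(K) = Add(-7, -3) = -10)
Function('R')(t) = Add(-1, t)
N = Mul(3, I, Pow(2, Rational(1, 2))) (N = Pow(Add(-10, -8), Rational(1, 2)) = Pow(-18, Rational(1, 2)) = Mul(3, I, Pow(2, Rational(1, 2))) ≈ Mul(4.2426, I))
Pow(Add(N, Function('R')(-2)), 2) = Pow(Add(Mul(3, I, Pow(2, Rational(1, 2))), Add(-1, -2)), 2) = Pow(Add(Mul(3, I, Pow(2, Rational(1, 2))), -3), 2) = Pow(Add(-3, Mul(3, I, Pow(2, Rational(1, 2)))), 2)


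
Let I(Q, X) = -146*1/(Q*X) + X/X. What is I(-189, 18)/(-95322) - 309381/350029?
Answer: -25082249213264/28377327419469 ≈ -0.88388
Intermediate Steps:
I(Q, X) = 1 - 146/(Q*X) (I(Q, X) = -146/(Q*X) + 1 = 1 - 146/(Q*X))
I(-189, 18)/(-95322) - 309381/350029 = (1 - 146/(-189*18))/(-95322) - 309381/350029 = (1 - 146*(-1/189)*1/18)*(-1/95322) - 309381*1/350029 = (1 + 73/1701)*(-1/95322) - 309381/350029 = (1774/1701)*(-1/95322) - 309381/350029 = -887/81071361 - 309381/350029 = -25082249213264/28377327419469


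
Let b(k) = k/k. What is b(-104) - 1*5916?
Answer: -5915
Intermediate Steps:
b(k) = 1
b(-104) - 1*5916 = 1 - 1*5916 = 1 - 5916 = -5915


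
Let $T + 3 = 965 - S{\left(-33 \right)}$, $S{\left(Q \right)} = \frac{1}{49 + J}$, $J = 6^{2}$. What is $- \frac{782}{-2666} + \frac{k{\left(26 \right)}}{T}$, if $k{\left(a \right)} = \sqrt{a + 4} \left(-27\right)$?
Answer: $\frac{391}{1333} - \frac{2295 \sqrt{30}}{81769} \approx 0.13959$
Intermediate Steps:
$J = 36$
$S{\left(Q \right)} = \frac{1}{85}$ ($S{\left(Q \right)} = \frac{1}{49 + 36} = \frac{1}{85}$)
$T = \frac{81769}{85}$ ($T = -3 + \left(965 - \frac{1}{85}\right) = -3 + \frac{82024}{85} = \frac{81769}{85} \approx 961.99$)
$k{\left(a \right)} = - 27 \sqrt{4 + a}$ ($k{\left(a \right)} = \sqrt{4 + a} \left(-27\right) = - 27 \sqrt{4 + a}$)
$- \frac{782}{-2666} + \frac{k{\left(26 \right)}}{T} = - \frac{782}{-2666} + \frac{\left(-27\right) \sqrt{4 + 26}}{\frac{81769}{85}} = \left(-782\right) \left(- \frac{1}{2666}\right) + - 27 \sqrt{30} \cdot \frac{85}{81769} = \frac{391}{1333} - \frac{2295 \sqrt{30}}{81769}$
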